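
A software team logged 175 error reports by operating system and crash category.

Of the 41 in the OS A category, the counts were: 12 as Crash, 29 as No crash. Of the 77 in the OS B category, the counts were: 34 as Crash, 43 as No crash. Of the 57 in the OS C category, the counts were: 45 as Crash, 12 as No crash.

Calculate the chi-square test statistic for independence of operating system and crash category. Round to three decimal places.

Row totals: 41, 77, 57. Column totals: 91, 84. Grand total N = 175.
Expected counts (row total × column total / N):
  OS A, Crash: 41×91/175 = 21.3200
  OS A, No crash: 41×84/175 = 19.6800
  OS B, Crash: 77×91/175 = 40.0400
  OS B, No crash: 77×84/175 = 36.9600
  OS C, Crash: 57×91/175 = 29.6400
  OS C, No crash: 57×84/175 = 27.3600
Contributions (O − E)²/E:
  (12 − 21.3200)²/21.3200 = 4.0742
  (29 − 19.6800)²/19.6800 = 4.4137
  (34 − 40.0400)²/40.0400 = 0.9111
  (43 − 36.9600)²/36.9600 = 0.9871
  (45 − 29.6400)²/29.6400 = 7.9598
  (12 − 27.3600)²/27.3600 = 8.6232
χ² = 4.0742 + 4.4137 + 0.9111 + 0.9871 + 7.9598 + 8.6232 = 26.969

26.969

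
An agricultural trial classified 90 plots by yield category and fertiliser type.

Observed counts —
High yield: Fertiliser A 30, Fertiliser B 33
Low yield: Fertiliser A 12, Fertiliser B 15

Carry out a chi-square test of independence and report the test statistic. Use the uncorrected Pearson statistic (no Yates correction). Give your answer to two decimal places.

Row totals: 63, 27. Column totals: 42, 48. Grand total N = 90.
Expected counts (row total × column total / N):
  High yield, Fertiliser A: 63×42/90 = 29.400
  High yield, Fertiliser B: 63×48/90 = 33.600
  Low yield, Fertiliser A: 27×42/90 = 12.600
  Low yield, Fertiliser B: 27×48/90 = 14.400
Contributions (O − E)²/E:
  (30 − 29.400)²/29.400 = 0.0122
  (33 − 33.600)²/33.600 = 0.0107
  (12 − 12.600)²/12.600 = 0.0286
  (15 − 14.400)²/14.400 = 0.0250
χ² = 0.0122 + 0.0107 + 0.0286 + 0.0250 = 0.08

0.08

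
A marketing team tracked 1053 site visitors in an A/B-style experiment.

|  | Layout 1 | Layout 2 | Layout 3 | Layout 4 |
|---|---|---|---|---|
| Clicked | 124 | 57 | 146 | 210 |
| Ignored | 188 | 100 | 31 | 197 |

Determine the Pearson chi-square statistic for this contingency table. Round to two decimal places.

Row totals: 537, 516. Column totals: 312, 157, 177, 407. Grand total N = 1053.
Expected counts (row total × column total / N):
  Clicked, Layout 1: 537×312/1053 = 159.1111
  Clicked, Layout 2: 537×157/1053 = 80.0655
  Clicked, Layout 3: 537×177/1053 = 90.2650
  Clicked, Layout 4: 537×407/1053 = 207.5584
  Ignored, Layout 1: 516×312/1053 = 152.8889
  Ignored, Layout 2: 516×157/1053 = 76.9345
  Ignored, Layout 3: 516×177/1053 = 86.7350
  Ignored, Layout 4: 516×407/1053 = 199.4416
Contributions (O − E)²/E:
  (124 − 159.1111)²/159.1111 = 7.7480
  (57 − 80.0655)²/80.0655 = 6.6448
  (146 − 90.2650)²/90.2650 = 34.4141
  (210 − 207.5584)²/207.5584 = 0.0287
  (188 − 152.8889)²/152.8889 = 8.0633
  (100 − 76.9345)²/76.9345 = 6.9152
  (31 − 86.7350)²/86.7350 = 35.8147
  (197 − 199.4416)²/199.4416 = 0.0299
χ² = 7.7480 + 6.6448 + 34.4141 + 0.0287 + 8.0633 + 6.9152 + 35.8147 + 0.0299 = 99.66

99.66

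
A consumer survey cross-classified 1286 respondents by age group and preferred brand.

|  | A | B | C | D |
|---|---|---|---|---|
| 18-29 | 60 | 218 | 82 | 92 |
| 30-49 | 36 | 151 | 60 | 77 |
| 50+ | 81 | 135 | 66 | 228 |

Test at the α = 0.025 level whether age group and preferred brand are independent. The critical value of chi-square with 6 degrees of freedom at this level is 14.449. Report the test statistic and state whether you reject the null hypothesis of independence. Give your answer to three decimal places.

97.015; reject H₀

Row totals: 452, 324, 510. Column totals: 177, 504, 208, 397. Grand total N = 1286.
Expected counts (row total × column total / N):
  18-29, A: 452×177/1286 = 62.2115
  18-29, B: 452×504/1286 = 177.1446
  18-29, C: 452×208/1286 = 73.1073
  18-29, D: 452×397/1286 = 139.5365
  30-49, A: 324×177/1286 = 44.5941
  30-49, B: 324×504/1286 = 126.9798
  30-49, C: 324×208/1286 = 52.4044
  30-49, D: 324×397/1286 = 100.0218
  50+, A: 510×177/1286 = 70.1944
  50+, B: 510×504/1286 = 199.8756
  50+, C: 510×208/1286 = 82.4883
  50+, D: 510×397/1286 = 157.4417
Contributions (O − E)²/E:
  (60 − 62.2115)²/62.2115 = 0.0786
  (218 − 177.1446)²/177.1446 = 9.4226
  (82 − 73.1073)²/73.1073 = 1.0817
  (92 − 139.5365)²/139.5365 = 16.1945
  (36 − 44.5941)²/44.5941 = 1.6562
  (151 − 126.9798)²/126.9798 = 4.5438
  (60 − 52.4044)²/52.4044 = 1.1009
  (77 − 100.0218)²/100.0218 = 5.2989
  (81 − 70.1944)²/70.1944 = 1.6634
  (135 − 199.8756)²/199.8756 = 21.0573
  (66 − 82.4883)²/82.4883 = 3.2958
  (228 − 157.4417)²/157.4417 = 31.6211
χ² = 0.0786 + 9.4226 + 1.0817 + 16.1945 + 1.6562 + 4.5438 + 1.1009 + 5.2989 + 1.6634 + 21.0573 + 3.2958 + 31.6211 = 97.015
df = (3−1)(4−1) = 6. Since 97.015 > 14.449, reject the null hypothesis of independence at α = 0.025.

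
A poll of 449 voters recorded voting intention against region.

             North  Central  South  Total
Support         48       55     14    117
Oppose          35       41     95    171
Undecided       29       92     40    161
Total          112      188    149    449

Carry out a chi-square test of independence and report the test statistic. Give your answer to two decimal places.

84.42

Grand total N = 449.
Expected counts (row total × column total / N):
  Support, North: 117×112/449 = 29.185
  Support, Central: 117×188/449 = 48.989
  Support, South: 117×149/449 = 38.826
  Oppose, North: 171×112/449 = 42.655
  Oppose, Central: 171×188/449 = 71.599
  Oppose, South: 171×149/449 = 56.746
  Undecided, North: 161×112/449 = 40.160
  Undecided, Central: 161×188/449 = 67.412
  Undecided, South: 161×149/449 = 53.428
Contributions (O − E)²/E:
  (48 − 29.185)²/29.185 = 12.1297
  (55 − 48.989)²/48.989 = 0.7376
  (14 − 38.826)²/38.826 = 15.8742
  (35 − 42.655)²/42.655 = 1.3738
  (41 − 71.599)²/71.599 = 13.0770
  (95 − 56.746)²/56.746 = 25.7880
  (29 − 40.160)²/40.160 = 3.1012
  (92 − 67.412)²/67.412 = 8.9683
  (40 − 53.428)²/53.428 = 3.3748
χ² = 12.1297 + 0.7376 + 15.8742 + 1.3738 + 13.0770 + 25.7880 + 3.1012 + 8.9683 + 3.3748 = 84.42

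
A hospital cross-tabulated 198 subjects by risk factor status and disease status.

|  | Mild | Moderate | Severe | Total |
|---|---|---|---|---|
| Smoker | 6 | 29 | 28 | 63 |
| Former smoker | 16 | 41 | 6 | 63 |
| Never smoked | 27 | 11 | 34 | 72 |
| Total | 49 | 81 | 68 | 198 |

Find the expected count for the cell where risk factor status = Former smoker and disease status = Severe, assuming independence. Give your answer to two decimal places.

Row total (Former smoker) = 63; column total (Severe) = 68; grand total N = 198.
Expected count = (row total × column total) / N = 63 × 68 / 198 = 21.64.

21.64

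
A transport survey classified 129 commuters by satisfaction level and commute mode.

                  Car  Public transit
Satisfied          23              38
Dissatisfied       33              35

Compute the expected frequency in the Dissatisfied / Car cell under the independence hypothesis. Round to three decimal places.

Row total (Dissatisfied) = 68; column total (Car) = 56; grand total N = 129.
Expected count = (row total × column total) / N = 68 × 56 / 129 = 29.519.

29.519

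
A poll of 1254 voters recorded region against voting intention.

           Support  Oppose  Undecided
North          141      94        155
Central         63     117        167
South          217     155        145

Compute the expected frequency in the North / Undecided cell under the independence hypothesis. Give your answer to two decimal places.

145.24

Row total (North) = 390; column total (Undecided) = 467; grand total N = 1254.
Expected count = (row total × column total) / N = 390 × 467 / 1254 = 145.24.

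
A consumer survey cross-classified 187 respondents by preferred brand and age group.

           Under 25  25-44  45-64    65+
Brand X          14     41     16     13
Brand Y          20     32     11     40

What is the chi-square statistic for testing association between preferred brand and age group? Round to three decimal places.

15.074

Row totals: 84, 103. Column totals: 34, 73, 27, 53. Grand total N = 187.
Expected counts (row total × column total / N):
  Brand X, Under 25: 84×34/187 = 15.2727
  Brand X, 25-44: 84×73/187 = 32.7914
  Brand X, 45-64: 84×27/187 = 12.1283
  Brand X, 65+: 84×53/187 = 23.8075
  Brand Y, Under 25: 103×34/187 = 18.7273
  Brand Y, 25-44: 103×73/187 = 40.2086
  Brand Y, 45-64: 103×27/187 = 14.8717
  Brand Y, 65+: 103×53/187 = 29.1925
Contributions (O − E)²/E:
  (14 − 15.2727)²/15.2727 = 0.1061
  (41 − 32.7914)²/32.7914 = 2.0548
  (16 − 12.1283)²/12.1283 = 1.2360
  (13 − 23.8075)²/23.8075 = 4.9061
  (20 − 18.7273)²/18.7273 = 0.0865
  (32 − 40.2086)²/40.2086 = 1.6758
  (11 − 14.8717)²/14.8717 = 1.0080
  (40 − 29.1925)²/29.1925 = 4.0011
χ² = 0.1061 + 2.0548 + 1.2360 + 4.9061 + 0.0865 + 1.6758 + 1.0080 + 4.0011 = 15.074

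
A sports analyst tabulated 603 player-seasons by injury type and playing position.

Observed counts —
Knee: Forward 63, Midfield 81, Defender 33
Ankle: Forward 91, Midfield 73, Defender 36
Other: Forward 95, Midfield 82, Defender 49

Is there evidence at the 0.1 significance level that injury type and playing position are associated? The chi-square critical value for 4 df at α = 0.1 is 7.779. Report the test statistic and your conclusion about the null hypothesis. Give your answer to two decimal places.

Row totals: 177, 200, 226. Column totals: 249, 236, 118. Grand total N = 603.
Expected counts (row total × column total / N):
  Knee, Forward: 177×249/603 = 73.090
  Knee, Midfield: 177×236/603 = 69.274
  Knee, Defender: 177×118/603 = 34.637
  Ankle, Forward: 200×249/603 = 82.587
  Ankle, Midfield: 200×236/603 = 78.275
  Ankle, Defender: 200×118/603 = 39.138
  Other, Forward: 226×249/603 = 93.323
  Other, Midfield: 226×236/603 = 88.451
  Other, Defender: 226×118/603 = 44.226
Contributions (O − E)²/E:
  (63 − 73.090)²/73.090 = 1.3929
  (81 − 69.274)²/69.274 = 1.9849
  (33 − 34.637)²/34.637 = 0.0774
  (91 − 82.587)²/82.587 = 0.8570
  (73 − 78.275)²/78.275 = 0.3555
  (36 − 39.138)²/39.138 = 0.2516
  (95 − 93.323)²/93.323 = 0.0301
  (82 − 88.451)²/88.451 = 0.4705
  (49 − 44.226)²/44.226 = 0.5153
χ² = 1.3929 + 1.9849 + 0.0774 + 0.8570 + 0.3555 + 0.2516 + 0.0301 + 0.4705 + 0.5153 = 5.94
df = (3−1)(3−1) = 4. Since 5.94 < 7.779, fail to reject the null hypothesis of independence at α = 0.1.

5.94; fail to reject H₀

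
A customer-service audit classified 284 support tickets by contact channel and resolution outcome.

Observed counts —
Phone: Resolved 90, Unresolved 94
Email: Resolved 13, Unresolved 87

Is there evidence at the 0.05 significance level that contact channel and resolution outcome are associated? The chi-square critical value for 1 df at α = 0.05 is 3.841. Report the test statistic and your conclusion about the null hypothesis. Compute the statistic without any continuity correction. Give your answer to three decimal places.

36.151; reject H₀

Row totals: 184, 100. Column totals: 103, 181. Grand total N = 284.
Expected counts (row total × column total / N):
  Phone, Resolved: 184×103/284 = 66.7324
  Phone, Unresolved: 184×181/284 = 117.2676
  Email, Resolved: 100×103/284 = 36.2676
  Email, Unresolved: 100×181/284 = 63.7324
Contributions (O − E)²/E:
  (90 − 66.7324)²/66.7324 = 8.1127
  (94 − 117.2676)²/117.2676 = 4.6166
  (13 − 36.2676)²/36.2676 = 14.9274
  (87 − 63.7324)²/63.7324 = 8.4946
χ² = 8.1127 + 4.6166 + 14.9274 + 8.4946 = 36.151
df = (2−1)(2−1) = 1. Since 36.151 > 3.841, reject the null hypothesis of independence at α = 0.05.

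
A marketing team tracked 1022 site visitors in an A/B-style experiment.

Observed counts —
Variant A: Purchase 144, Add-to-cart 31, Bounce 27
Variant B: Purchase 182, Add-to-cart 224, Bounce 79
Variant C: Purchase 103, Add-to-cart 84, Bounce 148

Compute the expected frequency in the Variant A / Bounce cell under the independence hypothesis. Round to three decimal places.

Row total (Variant A) = 202; column total (Bounce) = 254; grand total N = 1022.
Expected count = (row total × column total) / N = 202 × 254 / 1022 = 50.204.

50.204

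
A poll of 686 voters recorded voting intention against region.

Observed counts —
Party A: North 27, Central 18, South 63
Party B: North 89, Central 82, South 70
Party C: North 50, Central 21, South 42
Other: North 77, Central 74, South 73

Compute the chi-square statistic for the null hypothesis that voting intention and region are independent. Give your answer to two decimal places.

38.34

Row totals: 108, 241, 113, 224. Column totals: 243, 195, 248. Grand total N = 686.
Expected counts (row total × column total / N):
  Party A, North: 108×243/686 = 38.257
  Party A, Central: 108×195/686 = 30.700
  Party A, South: 108×248/686 = 39.044
  Party B, North: 241×243/686 = 85.369
  Party B, Central: 241×195/686 = 68.506
  Party B, South: 241×248/686 = 87.125
  Party C, North: 113×243/686 = 40.028
  Party C, Central: 113×195/686 = 32.121
  Party C, South: 113×248/686 = 40.851
  Other, North: 224×243/686 = 79.347
  Other, Central: 224×195/686 = 63.673
  Other, South: 224×248/686 = 80.980
Contributions (O − E)²/E:
  (27 − 38.257)²/38.257 = 3.3123
  (18 − 30.700)²/30.700 = 5.2537
  (63 − 39.044)²/39.044 = 14.6985
  (89 − 85.369)²/85.369 = 0.1544
  (82 − 68.506)²/68.506 = 2.6580
  (70 − 87.125)²/87.125 = 3.3660
  (50 − 40.028)²/40.028 = 2.4843
  (21 − 32.121)²/32.121 = 3.8503
  (42 − 40.851)²/40.851 = 0.0323
  (77 − 79.347)²/79.347 = 0.0694
  (74 − 63.673)²/63.673 = 1.6749
  (73 − 80.980)²/80.980 = 0.7864
χ² = 3.3123 + 5.2537 + 14.6985 + 0.1544 + 2.6580 + 3.3660 + 2.4843 + 3.8503 + 0.0323 + 0.0694 + 1.6749 + 0.7864 = 38.34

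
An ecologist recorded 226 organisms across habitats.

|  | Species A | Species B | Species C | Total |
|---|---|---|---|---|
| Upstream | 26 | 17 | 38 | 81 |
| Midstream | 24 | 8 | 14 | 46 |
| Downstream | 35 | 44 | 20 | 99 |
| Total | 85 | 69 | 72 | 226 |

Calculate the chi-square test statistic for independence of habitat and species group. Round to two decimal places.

24.69

Grand total N = 226.
Expected counts (row total × column total / N):
  Upstream, Species A: 81×85/226 = 30.465
  Upstream, Species B: 81×69/226 = 24.730
  Upstream, Species C: 81×72/226 = 25.805
  Midstream, Species A: 46×85/226 = 17.301
  Midstream, Species B: 46×69/226 = 14.044
  Midstream, Species C: 46×72/226 = 14.655
  Downstream, Species A: 99×85/226 = 37.235
  Downstream, Species B: 99×69/226 = 30.226
  Downstream, Species C: 99×72/226 = 31.540
Contributions (O − E)²/E:
  (26 − 30.465)²/30.465 = 0.6544
  (17 − 24.730)²/24.730 = 2.4162
  (38 − 25.805)²/25.805 = 5.7631
  (24 − 17.301)²/17.301 = 2.5939
  (8 − 14.044)²/14.044 = 2.6011
  (14 − 14.655)²/14.655 = 0.0293
  (35 − 37.235)²/37.235 = 0.1342
  (44 − 30.226)²/30.226 = 6.2768
  (20 − 31.540)²/31.540 = 4.2223
χ² = 0.6544 + 2.4162 + 5.7631 + 2.5939 + 2.6011 + 0.0293 + 0.1342 + 6.2768 + 4.2223 = 24.69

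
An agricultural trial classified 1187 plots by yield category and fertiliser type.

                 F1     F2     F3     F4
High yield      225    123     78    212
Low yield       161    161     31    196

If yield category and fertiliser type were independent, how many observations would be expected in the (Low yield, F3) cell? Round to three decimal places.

50.414

Row total (Low yield) = 549; column total (F3) = 109; grand total N = 1187.
Expected count = (row total × column total) / N = 549 × 109 / 1187 = 50.414.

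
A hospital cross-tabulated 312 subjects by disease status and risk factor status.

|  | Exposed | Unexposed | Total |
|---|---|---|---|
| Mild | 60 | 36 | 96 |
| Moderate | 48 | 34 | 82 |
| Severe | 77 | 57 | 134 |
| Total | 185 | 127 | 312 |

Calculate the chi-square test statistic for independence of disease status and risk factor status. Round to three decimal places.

Grand total N = 312.
Expected counts (row total × column total / N):
  Mild, Exposed: 96×185/312 = 56.9231
  Mild, Unexposed: 96×127/312 = 39.0769
  Moderate, Exposed: 82×185/312 = 48.6218
  Moderate, Unexposed: 82×127/312 = 33.3782
  Severe, Exposed: 134×185/312 = 79.4551
  Severe, Unexposed: 134×127/312 = 54.5449
Contributions (O − E)²/E:
  (60 − 56.9231)²/56.9231 = 0.1663
  (36 − 39.0769)²/39.0769 = 0.2423
  (48 − 48.6218)²/48.6218 = 0.0080
  (34 − 33.3782)²/33.3782 = 0.0116
  (77 − 79.4551)²/79.4551 = 0.0759
  (57 − 54.5449)²/54.5449 = 0.1105
χ² = 0.1663 + 0.2423 + 0.0080 + 0.0116 + 0.0759 + 0.1105 = 0.615

0.615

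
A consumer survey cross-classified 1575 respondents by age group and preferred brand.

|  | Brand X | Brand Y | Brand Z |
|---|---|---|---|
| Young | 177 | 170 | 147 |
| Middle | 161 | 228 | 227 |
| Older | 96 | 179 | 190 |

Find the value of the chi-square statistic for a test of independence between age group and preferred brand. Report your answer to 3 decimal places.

Row totals: 494, 616, 465. Column totals: 434, 577, 564. Grand total N = 1575.
Expected counts (row total × column total / N):
  Young, Brand X: 494×434/1575 = 136.124444
  Young, Brand Y: 494×577/1575 = 180.976508
  Young, Brand Z: 494×564/1575 = 176.899048
  Middle, Brand X: 616×434/1575 = 169.742222
  Middle, Brand Y: 616×577/1575 = 225.671111
  Middle, Brand Z: 616×564/1575 = 220.586667
  Older, Brand X: 465×434/1575 = 128.133333
  Older, Brand Y: 465×577/1575 = 170.352381
  Older, Brand Z: 465×564/1575 = 166.514286
Contributions (O − E)²/E:
  (177 − 136.124444)²/136.124444 = 12.2741
  (170 − 180.976508)²/180.976508 = 0.6657
  (147 − 176.899048)²/176.899048 = 5.0535
  (161 − 169.742222)²/169.742222 = 0.4503
  (228 − 225.671111)²/225.671111 = 0.0240
  (227 − 220.586667)²/220.586667 = 0.1865
  (96 − 128.133333)²/128.133333 = 8.0584
  (179 − 170.352381)²/170.352381 = 0.4390
  (190 − 166.514286)²/166.514286 = 3.3125
χ² = 12.2741 + 0.6657 + 5.0535 + 0.4503 + 0.0240 + 0.1865 + 8.0584 + 0.4390 + 3.3125 = 30.464

30.464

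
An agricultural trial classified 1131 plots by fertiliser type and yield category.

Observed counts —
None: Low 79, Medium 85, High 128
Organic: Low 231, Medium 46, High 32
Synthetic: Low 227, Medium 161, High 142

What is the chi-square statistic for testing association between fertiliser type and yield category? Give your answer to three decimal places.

Row totals: 292, 309, 530. Column totals: 537, 292, 302. Grand total N = 1131.
Expected counts (row total × column total / N):
  None, Low: 292×537/1131 = 138.6419
  None, Medium: 292×292/1131 = 75.3882
  None, High: 292×302/1131 = 77.9699
  Organic, Low: 309×537/1131 = 146.7135
  Organic, Medium: 309×292/1131 = 79.7772
  Organic, High: 309×302/1131 = 82.5093
  Synthetic, Low: 530×537/1131 = 251.6446
  Synthetic, Medium: 530×292/1131 = 136.8347
  Synthetic, High: 530×302/1131 = 141.5208
Contributions (O − E)²/E:
  (79 − 138.6419)²/138.6419 = 25.6572
  (85 − 75.3882)²/75.3882 = 1.2255
  (128 − 77.9699)²/77.9699 = 32.1023
  (231 − 146.7135)²/146.7135 = 48.4224
  (46 − 79.7772)²/79.7772 = 14.3011
  (32 − 82.5093)²/82.5093 = 30.9200
  (227 − 251.6446)²/251.6446 = 2.4135
  (161 − 136.8347)²/136.8347 = 4.2676
  (142 − 141.5208)²/141.5208 = 0.0016
χ² = 25.6572 + 1.2255 + 32.1023 + 48.4224 + 14.3011 + 30.9200 + 2.4135 + 4.2676 + 0.0016 = 159.311

159.311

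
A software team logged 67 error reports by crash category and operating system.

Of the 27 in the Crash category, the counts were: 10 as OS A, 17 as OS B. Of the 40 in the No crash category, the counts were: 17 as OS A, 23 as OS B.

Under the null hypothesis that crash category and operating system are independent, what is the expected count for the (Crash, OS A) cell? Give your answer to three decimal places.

10.881

Row total (Crash) = 27; column total (OS A) = 27; grand total N = 67.
Expected count = (row total × column total) / N = 27 × 27 / 67 = 10.881.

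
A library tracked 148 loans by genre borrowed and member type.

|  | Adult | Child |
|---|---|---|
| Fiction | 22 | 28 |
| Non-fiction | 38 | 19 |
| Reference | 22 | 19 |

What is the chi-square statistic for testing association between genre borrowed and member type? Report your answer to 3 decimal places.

5.609

Row totals: 50, 57, 41. Column totals: 82, 66. Grand total N = 148.
Expected counts (row total × column total / N):
  Fiction, Adult: 50×82/148 = 27.7027
  Fiction, Child: 50×66/148 = 22.2973
  Non-fiction, Adult: 57×82/148 = 31.5811
  Non-fiction, Child: 57×66/148 = 25.4189
  Reference, Adult: 41×82/148 = 22.7162
  Reference, Child: 41×66/148 = 18.2838
Contributions (O − E)²/E:
  (22 − 27.7027)²/27.7027 = 1.1739
  (28 − 22.2973)²/22.2973 = 1.4585
  (38 − 31.5811)²/31.5811 = 1.3046
  (19 − 25.4189)²/25.4189 = 1.6209
  (22 − 22.7162)²/22.7162 = 0.0226
  (19 − 18.2838)²/18.2838 = 0.0281
χ² = 1.1739 + 1.4585 + 1.3046 + 1.6209 + 0.0226 + 0.0281 = 5.609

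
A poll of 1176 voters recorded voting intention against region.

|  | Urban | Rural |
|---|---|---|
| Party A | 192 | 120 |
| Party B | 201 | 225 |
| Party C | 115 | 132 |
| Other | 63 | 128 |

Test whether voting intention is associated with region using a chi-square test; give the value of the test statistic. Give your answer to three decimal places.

Row totals: 312, 426, 247, 191. Column totals: 571, 605. Grand total N = 1176.
Expected counts (row total × column total / N):
  Party A, Urban: 312×571/1176 = 151.4898
  Party A, Rural: 312×605/1176 = 160.5102
  Party B, Urban: 426×571/1176 = 206.8418
  Party B, Rural: 426×605/1176 = 219.1582
  Party C, Urban: 247×571/1176 = 119.9294
  Party C, Rural: 247×605/1176 = 127.0706
  Other, Urban: 191×571/1176 = 92.7389
  Other, Rural: 191×605/1176 = 98.2611
Contributions (O − E)²/E:
  (192 − 151.4898)²/151.4898 = 10.8329
  (120 − 160.5102)²/160.5102 = 10.2241
  (201 − 206.8418)²/206.8418 = 0.1650
  (225 − 219.1582)²/219.1582 = 0.1557
  (115 − 119.9294)²/119.9294 = 0.2026
  (132 − 127.0706)²/127.0706 = 0.1912
  (63 − 92.7389)²/92.7389 = 9.5365
  (128 − 98.2611)²/98.2611 = 9.0005
χ² = 10.8329 + 10.2241 + 0.1650 + 0.1557 + 0.2026 + 0.1912 + 9.5365 + 9.0005 = 40.309

40.309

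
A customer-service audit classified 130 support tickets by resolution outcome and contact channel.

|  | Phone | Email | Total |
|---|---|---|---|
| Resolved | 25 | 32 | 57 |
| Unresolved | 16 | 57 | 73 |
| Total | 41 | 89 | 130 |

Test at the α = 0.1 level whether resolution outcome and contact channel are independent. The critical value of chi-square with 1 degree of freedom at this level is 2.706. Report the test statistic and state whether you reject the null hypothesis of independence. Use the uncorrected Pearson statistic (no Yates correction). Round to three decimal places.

7.137; reject H₀

Grand total N = 130.
Expected counts (row total × column total / N):
  Resolved, Phone: 57×41/130 = 17.9769
  Resolved, Email: 57×89/130 = 39.0231
  Unresolved, Phone: 73×41/130 = 23.0231
  Unresolved, Email: 73×89/130 = 49.9769
Contributions (O − E)²/E:
  (25 − 17.9769)²/17.9769 = 2.7437
  (32 − 39.0231)²/39.0231 = 1.2640
  (16 − 23.0231)²/23.0231 = 2.1424
  (57 − 49.9769)²/49.9769 = 0.9869
χ² = 2.7437 + 1.2640 + 2.1424 + 0.9869 = 7.137
df = (2−1)(2−1) = 1. Since 7.137 > 2.706, reject the null hypothesis of independence at α = 0.1.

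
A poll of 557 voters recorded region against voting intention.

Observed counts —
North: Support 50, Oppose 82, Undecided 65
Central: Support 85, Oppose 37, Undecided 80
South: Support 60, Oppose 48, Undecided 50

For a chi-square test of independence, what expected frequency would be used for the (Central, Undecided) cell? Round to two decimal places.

Row total (Central) = 202; column total (Undecided) = 195; grand total N = 557.
Expected count = (row total × column total) / N = 202 × 195 / 557 = 70.72.

70.72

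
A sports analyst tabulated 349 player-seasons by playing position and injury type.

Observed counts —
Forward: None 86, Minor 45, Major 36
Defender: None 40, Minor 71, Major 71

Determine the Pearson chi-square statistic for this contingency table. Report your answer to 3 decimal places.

Row totals: 167, 182. Column totals: 126, 116, 107. Grand total N = 349.
Expected counts (row total × column total / N):
  Forward, None: 167×126/349 = 60.2923
  Forward, Minor: 167×116/349 = 55.5072
  Forward, Major: 167×107/349 = 51.2006
  Defender, None: 182×126/349 = 65.7077
  Defender, Minor: 182×116/349 = 60.4928
  Defender, Major: 182×107/349 = 55.7994
Contributions (O − E)²/E:
  (86 − 60.2923)²/60.2923 = 10.9614
  (45 − 55.5072)²/55.5072 = 1.9890
  (36 − 51.2006)²/51.2006 = 4.5128
  (40 − 65.7077)²/65.7077 = 10.0580
  (71 − 60.4928)²/60.4928 = 1.8250
  (71 − 55.7994)²/55.7994 = 4.1409
χ² = 10.9614 + 1.9890 + 4.5128 + 10.0580 + 1.8250 + 4.1409 = 33.487

33.487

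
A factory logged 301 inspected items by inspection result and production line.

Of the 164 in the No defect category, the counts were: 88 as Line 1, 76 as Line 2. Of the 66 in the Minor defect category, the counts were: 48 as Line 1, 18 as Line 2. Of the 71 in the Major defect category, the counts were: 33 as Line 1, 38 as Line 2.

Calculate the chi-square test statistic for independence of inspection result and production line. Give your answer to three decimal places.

10.477

Row totals: 164, 66, 71. Column totals: 169, 132. Grand total N = 301.
Expected counts (row total × column total / N):
  No defect, Line 1: 164×169/301 = 92.0797
  No defect, Line 2: 164×132/301 = 71.9203
  Minor defect, Line 1: 66×169/301 = 37.0565
  Minor defect, Line 2: 66×132/301 = 28.9435
  Major defect, Line 1: 71×169/301 = 39.8638
  Major defect, Line 2: 71×132/301 = 31.1362
Contributions (O − E)²/E:
  (88 − 92.0797)²/92.0797 = 0.1808
  (76 − 71.9203)²/71.9203 = 0.2314
  (48 − 37.0565)²/37.0565 = 3.2318
  (18 − 28.9435)²/28.9435 = 4.1377
  (33 − 39.8638)²/39.8638 = 1.1818
  (38 − 31.1362)²/31.1362 = 1.5131
χ² = 0.1808 + 0.2314 + 3.2318 + 4.1377 + 1.1818 + 1.5131 = 10.477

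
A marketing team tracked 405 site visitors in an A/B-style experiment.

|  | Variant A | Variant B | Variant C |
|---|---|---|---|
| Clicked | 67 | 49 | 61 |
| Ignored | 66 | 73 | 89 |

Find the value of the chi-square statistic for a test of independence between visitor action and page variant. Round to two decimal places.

3.59

Row totals: 177, 228. Column totals: 133, 122, 150. Grand total N = 405.
Expected counts (row total × column total / N):
  Clicked, Variant A: 177×133/405 = 58.126
  Clicked, Variant B: 177×122/405 = 53.319
  Clicked, Variant C: 177×150/405 = 65.556
  Ignored, Variant A: 228×133/405 = 74.874
  Ignored, Variant B: 228×122/405 = 68.681
  Ignored, Variant C: 228×150/405 = 84.444
Contributions (O − E)²/E:
  (67 − 58.126)²/58.126 = 1.3548
  (49 − 53.319)²/53.319 = 0.3499
  (61 − 65.556)²/65.556 = 0.3166
  (66 − 74.874)²/74.874 = 1.0517
  (73 − 68.681)²/68.681 = 0.2716
  (89 − 84.444)²/84.444 = 0.2458
χ² = 1.3548 + 0.3499 + 0.3166 + 1.0517 + 0.2716 + 0.2458 = 3.59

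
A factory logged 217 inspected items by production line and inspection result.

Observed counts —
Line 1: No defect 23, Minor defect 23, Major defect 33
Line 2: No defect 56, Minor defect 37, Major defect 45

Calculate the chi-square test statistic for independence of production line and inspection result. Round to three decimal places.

3.084

Row totals: 79, 138. Column totals: 79, 60, 78. Grand total N = 217.
Expected counts (row total × column total / N):
  Line 1, No defect: 79×79/217 = 28.7604
  Line 1, Minor defect: 79×60/217 = 21.8433
  Line 1, Major defect: 79×78/217 = 28.3963
  Line 2, No defect: 138×79/217 = 50.2396
  Line 2, Minor defect: 138×60/217 = 38.1567
  Line 2, Major defect: 138×78/217 = 49.6037
Contributions (O − E)²/E:
  (23 − 28.7604)²/28.7604 = 1.1537
  (23 − 21.8433)²/21.8433 = 0.0613
  (33 − 28.3963)²/28.3963 = 0.7464
  (56 − 50.2396)²/50.2396 = 0.6605
  (37 − 38.1567)²/38.1567 = 0.0351
  (45 − 49.6037)²/49.6037 = 0.4273
χ² = 1.1537 + 0.0613 + 0.7464 + 0.6605 + 0.0351 + 0.4273 = 3.084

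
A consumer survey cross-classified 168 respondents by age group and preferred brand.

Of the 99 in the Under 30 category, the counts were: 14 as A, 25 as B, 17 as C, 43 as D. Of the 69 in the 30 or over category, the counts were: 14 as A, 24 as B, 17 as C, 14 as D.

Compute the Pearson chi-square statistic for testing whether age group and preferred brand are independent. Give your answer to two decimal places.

Row totals: 99, 69. Column totals: 28, 49, 34, 57. Grand total N = 168.
Expected counts (row total × column total / N):
  Under 30, A: 99×28/168 = 16.500
  Under 30, B: 99×49/168 = 28.875
  Under 30, C: 99×34/168 = 20.036
  Under 30, D: 99×57/168 = 33.589
  30 or over, A: 69×28/168 = 11.500
  30 or over, B: 69×49/168 = 20.125
  30 or over, C: 69×34/168 = 13.964
  30 or over, D: 69×57/168 = 23.411
Contributions (O − E)²/E:
  (14 − 16.500)²/16.500 = 0.3788
  (25 − 28.875)²/28.875 = 0.5200
  (17 − 20.036)²/20.036 = 0.4600
  (43 − 33.589)²/33.589 = 2.6368
  (14 − 11.500)²/11.500 = 0.5435
  (24 − 20.125)²/20.125 = 0.7461
  (17 − 13.964)²/13.964 = 0.6601
  (14 − 23.411)²/23.411 = 3.7831
χ² = 0.3788 + 0.5200 + 0.4600 + 2.6368 + 0.5435 + 0.7461 + 0.6601 + 3.7831 = 9.73

9.73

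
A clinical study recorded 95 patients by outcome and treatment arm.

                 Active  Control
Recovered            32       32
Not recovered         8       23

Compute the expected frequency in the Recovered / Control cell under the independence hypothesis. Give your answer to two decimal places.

Row total (Recovered) = 64; column total (Control) = 55; grand total N = 95.
Expected count = (row total × column total) / N = 64 × 55 / 95 = 37.05.

37.05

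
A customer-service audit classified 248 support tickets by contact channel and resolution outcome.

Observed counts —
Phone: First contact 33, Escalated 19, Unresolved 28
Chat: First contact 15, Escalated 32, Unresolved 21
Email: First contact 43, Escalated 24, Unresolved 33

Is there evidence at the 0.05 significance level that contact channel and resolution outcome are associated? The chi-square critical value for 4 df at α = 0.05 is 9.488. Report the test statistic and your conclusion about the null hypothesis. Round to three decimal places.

Row totals: 80, 68, 100. Column totals: 91, 75, 82. Grand total N = 248.
Expected counts (row total × column total / N):
  Phone, First contact: 80×91/248 = 29.3548
  Phone, Escalated: 80×75/248 = 24.1935
  Phone, Unresolved: 80×82/248 = 26.4516
  Chat, First contact: 68×91/248 = 24.9516
  Chat, Escalated: 68×75/248 = 20.5645
  Chat, Unresolved: 68×82/248 = 22.4839
  Email, First contact: 100×91/248 = 36.6935
  Email, Escalated: 100×75/248 = 30.2419
  Email, Unresolved: 100×82/248 = 33.0645
Contributions (O − E)²/E:
  (33 − 29.3548)²/29.3548 = 0.4527
  (19 − 24.1935)²/24.1935 = 1.1149
  (28 − 26.4516)²/26.4516 = 0.0906
  (15 − 24.9516)²/24.9516 = 3.9691
  (32 − 20.5645)²/20.5645 = 6.3590
  (21 − 22.4839)²/22.4839 = 0.0979
  (43 − 36.6935)²/36.6935 = 1.0839
  (24 − 30.2419)²/30.2419 = 1.2883
  (33 − 33.0645)²/33.0645 = 0.0001
χ² = 0.4527 + 1.1149 + 0.0906 + 3.9691 + 6.3590 + 0.0979 + 1.0839 + 1.2883 + 0.0001 = 14.457
df = (3−1)(3−1) = 4. Since 14.457 > 9.488, reject the null hypothesis of independence at α = 0.05.

14.457; reject H₀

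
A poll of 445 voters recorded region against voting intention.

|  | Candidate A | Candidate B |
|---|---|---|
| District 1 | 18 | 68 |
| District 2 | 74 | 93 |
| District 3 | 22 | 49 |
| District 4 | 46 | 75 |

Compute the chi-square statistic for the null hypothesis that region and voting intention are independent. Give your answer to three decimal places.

Row totals: 86, 167, 71, 121. Column totals: 160, 285. Grand total N = 445.
Expected counts (row total × column total / N):
  District 1, Candidate A: 86×160/445 = 30.9213
  District 1, Candidate B: 86×285/445 = 55.0787
  District 2, Candidate A: 167×160/445 = 60.0449
  District 2, Candidate B: 167×285/445 = 106.9551
  District 3, Candidate A: 71×160/445 = 25.5281
  District 3, Candidate B: 71×285/445 = 45.4719
  District 4, Candidate A: 121×160/445 = 43.5056
  District 4, Candidate B: 121×285/445 = 77.4944
Contributions (O − E)²/E:
  (18 − 30.9213)²/30.9213 = 5.3995
  (68 − 55.0787)²/55.0787 = 3.0313
  (74 − 60.0449)²/60.0449 = 3.2433
  (93 − 106.9551)²/106.9551 = 1.8208
  (22 − 25.5281)²/25.5281 = 0.4876
  (49 − 45.4719)²/45.4719 = 0.2737
  (46 − 43.5056)²/43.5056 = 0.1430
  (75 − 77.4944)²/77.4944 = 0.0803
χ² = 5.3995 + 3.0313 + 3.2433 + 1.8208 + 0.4876 + 0.2737 + 0.1430 + 0.0803 = 14.480

14.480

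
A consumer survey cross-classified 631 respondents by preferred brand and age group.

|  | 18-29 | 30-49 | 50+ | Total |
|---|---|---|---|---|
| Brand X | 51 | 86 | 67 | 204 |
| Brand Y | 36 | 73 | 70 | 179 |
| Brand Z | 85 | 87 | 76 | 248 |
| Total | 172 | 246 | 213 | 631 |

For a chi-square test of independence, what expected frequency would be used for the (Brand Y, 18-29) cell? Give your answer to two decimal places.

Row total (Brand Y) = 179; column total (18-29) = 172; grand total N = 631.
Expected count = (row total × column total) / N = 179 × 172 / 631 = 48.79.

48.79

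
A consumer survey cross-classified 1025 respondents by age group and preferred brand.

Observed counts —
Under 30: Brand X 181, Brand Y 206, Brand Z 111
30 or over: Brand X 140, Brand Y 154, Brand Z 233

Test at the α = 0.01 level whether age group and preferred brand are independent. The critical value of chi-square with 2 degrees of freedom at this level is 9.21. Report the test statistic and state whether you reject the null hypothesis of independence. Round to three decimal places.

Row totals: 498, 527. Column totals: 321, 360, 344. Grand total N = 1025.
Expected counts (row total × column total / N):
  Under 30, Brand X: 498×321/1025 = 155.9590
  Under 30, Brand Y: 498×360/1025 = 174.9073
  Under 30, Brand Z: 498×344/1025 = 167.1337
  30 or over, Brand X: 527×321/1025 = 165.0410
  30 or over, Brand Y: 527×360/1025 = 185.0927
  30 or over, Brand Z: 527×344/1025 = 176.8663
Contributions (O − E)²/E:
  (181 − 155.9590)²/155.9590 = 4.0206
  (206 − 174.9073)²/174.9073 = 5.5272
  (111 − 167.1337)²/167.1337 = 18.8531
  (140 − 165.0410)²/165.0410 = 3.7994
  (154 − 185.0927)²/185.0927 = 5.2231
  (233 − 176.8663)²/176.8663 = 17.8157
χ² = 4.0206 + 5.5272 + 18.8531 + 3.7994 + 5.2231 + 17.8157 = 55.239
df = (2−1)(3−1) = 2. Since 55.239 > 9.21, reject the null hypothesis of independence at α = 0.01.

55.239; reject H₀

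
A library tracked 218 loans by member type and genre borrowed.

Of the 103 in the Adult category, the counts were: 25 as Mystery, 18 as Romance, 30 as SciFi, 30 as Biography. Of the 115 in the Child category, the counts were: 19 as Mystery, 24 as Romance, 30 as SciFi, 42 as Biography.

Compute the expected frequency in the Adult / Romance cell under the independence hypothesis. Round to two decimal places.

19.84

Row total (Adult) = 103; column total (Romance) = 42; grand total N = 218.
Expected count = (row total × column total) / N = 103 × 42 / 218 = 19.84.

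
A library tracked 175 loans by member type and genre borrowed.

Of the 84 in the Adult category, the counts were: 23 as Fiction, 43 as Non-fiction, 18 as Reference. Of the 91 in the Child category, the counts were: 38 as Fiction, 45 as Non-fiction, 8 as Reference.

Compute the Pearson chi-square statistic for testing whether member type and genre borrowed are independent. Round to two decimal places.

7.31

Row totals: 84, 91. Column totals: 61, 88, 26. Grand total N = 175.
Expected counts (row total × column total / N):
  Adult, Fiction: 84×61/175 = 29.280
  Adult, Non-fiction: 84×88/175 = 42.240
  Adult, Reference: 84×26/175 = 12.480
  Child, Fiction: 91×61/175 = 31.720
  Child, Non-fiction: 91×88/175 = 45.760
  Child, Reference: 91×26/175 = 13.520
Contributions (O − E)²/E:
  (23 − 29.280)²/29.280 = 1.3469
  (43 − 42.240)²/42.240 = 0.0137
  (18 − 12.480)²/12.480 = 2.4415
  (38 − 31.720)²/31.720 = 1.2433
  (45 − 45.760)²/45.760 = 0.0126
  (8 − 13.520)²/13.520 = 2.2537
χ² = 1.3469 + 0.0137 + 2.4415 + 1.2433 + 0.0126 + 2.2537 = 7.31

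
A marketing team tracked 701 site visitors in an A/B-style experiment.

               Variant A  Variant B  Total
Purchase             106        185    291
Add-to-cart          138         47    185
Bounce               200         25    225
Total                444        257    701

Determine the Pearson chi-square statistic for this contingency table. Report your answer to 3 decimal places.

Grand total N = 701.
Expected counts (row total × column total / N):
  Purchase, Variant A: 291×444/701 = 184.3138
  Purchase, Variant B: 291×257/701 = 106.6862
  Add-to-cart, Variant A: 185×444/701 = 117.1755
  Add-to-cart, Variant B: 185×257/701 = 67.8245
  Bounce, Variant A: 225×444/701 = 142.5107
  Bounce, Variant B: 225×257/701 = 82.4893
Contributions (O − E)²/E:
  (106 − 184.3138)²/184.3138 = 33.2751
  (185 − 106.6862)²/106.6862 = 57.4868
  (138 − 117.1755)²/117.1755 = 3.7009
  (47 − 67.8245)²/67.8245 = 6.3939
  (200 − 142.5107)²/142.5107 = 23.1914
  (25 − 82.4893)²/82.4893 = 40.0660
χ² = 33.2751 + 57.4868 + 3.7009 + 6.3939 + 23.1914 + 40.0660 = 164.114

164.114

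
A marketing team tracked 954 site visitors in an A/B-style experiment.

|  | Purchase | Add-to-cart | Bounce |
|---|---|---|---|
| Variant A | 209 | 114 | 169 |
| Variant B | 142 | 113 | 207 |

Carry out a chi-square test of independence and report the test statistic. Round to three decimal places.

Row totals: 492, 462. Column totals: 351, 227, 376. Grand total N = 954.
Expected counts (row total × column total / N):
  Variant A, Purchase: 492×351/954 = 181.0189
  Variant A, Add-to-cart: 492×227/954 = 117.0692
  Variant A, Bounce: 492×376/954 = 193.9119
  Variant B, Purchase: 462×351/954 = 169.9811
  Variant B, Add-to-cart: 462×227/954 = 109.9308
  Variant B, Bounce: 462×376/954 = 182.0881
Contributions (O − E)²/E:
  (209 − 181.0189)²/181.0189 = 4.3252
  (114 − 117.0692)²/117.0692 = 0.0805
  (169 − 193.9119)²/193.9119 = 3.2004
  (142 − 169.9811)²/169.9811 = 4.6061
  (113 − 109.9308)²/109.9308 = 0.0857
  (207 − 182.0881)²/182.0881 = 3.4083
χ² = 4.3252 + 0.0805 + 3.2004 + 4.6061 + 0.0857 + 3.4083 = 15.706

15.706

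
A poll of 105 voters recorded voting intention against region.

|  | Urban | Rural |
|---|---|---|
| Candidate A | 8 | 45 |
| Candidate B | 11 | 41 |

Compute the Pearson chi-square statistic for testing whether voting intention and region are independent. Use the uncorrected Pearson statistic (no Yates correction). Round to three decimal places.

Row totals: 53, 52. Column totals: 19, 86. Grand total N = 105.
Expected counts (row total × column total / N):
  Candidate A, Urban: 53×19/105 = 9.5905
  Candidate A, Rural: 53×86/105 = 43.4095
  Candidate B, Urban: 52×19/105 = 9.4095
  Candidate B, Rural: 52×86/105 = 42.5905
Contributions (O − E)²/E:
  (8 − 9.5905)²/9.5905 = 0.2638
  (45 − 43.4095)²/43.4095 = 0.0583
  (11 − 9.4095)²/9.4095 = 0.2688
  (41 − 42.5905)²/42.5905 = 0.0594
χ² = 0.2638 + 0.0583 + 0.2688 + 0.0594 = 0.650

0.650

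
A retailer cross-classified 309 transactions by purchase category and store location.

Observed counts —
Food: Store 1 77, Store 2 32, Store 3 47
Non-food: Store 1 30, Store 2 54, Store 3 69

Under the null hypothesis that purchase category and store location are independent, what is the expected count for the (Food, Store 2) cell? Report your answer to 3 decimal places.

43.417

Row total (Food) = 156; column total (Store 2) = 86; grand total N = 309.
Expected count = (row total × column total) / N = 156 × 86 / 309 = 43.417.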